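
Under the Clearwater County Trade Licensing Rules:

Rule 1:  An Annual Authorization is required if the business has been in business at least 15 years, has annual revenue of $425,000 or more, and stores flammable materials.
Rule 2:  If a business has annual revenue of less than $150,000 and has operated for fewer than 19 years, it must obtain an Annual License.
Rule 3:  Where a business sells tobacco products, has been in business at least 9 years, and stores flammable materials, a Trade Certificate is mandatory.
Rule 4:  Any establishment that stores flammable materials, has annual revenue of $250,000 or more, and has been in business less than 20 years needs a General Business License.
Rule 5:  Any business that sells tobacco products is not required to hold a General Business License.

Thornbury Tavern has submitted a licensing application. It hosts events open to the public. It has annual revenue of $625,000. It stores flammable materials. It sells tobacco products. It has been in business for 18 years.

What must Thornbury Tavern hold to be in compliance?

Rule 1: years in business 18 ≥ 15; revenue $625,000 ≥ $425,000; stores flammable materials → Annual Authorization required.
Rule 2: revenue $625,000 ≥ $150,000; years in business 18 < 19 → Annual License not required.
Rule 3: sells tobacco products; years in business 18 ≥ 9; stores flammable materials → Trade Certificate required.
Rule 4: stores flammable materials; revenue $625,000 ≥ $250,000; years in business 18 < 20 → General Business License required.
Rule 5: sells tobacco products → exempt from General Business License.

Annual Authorization, Trade Certificate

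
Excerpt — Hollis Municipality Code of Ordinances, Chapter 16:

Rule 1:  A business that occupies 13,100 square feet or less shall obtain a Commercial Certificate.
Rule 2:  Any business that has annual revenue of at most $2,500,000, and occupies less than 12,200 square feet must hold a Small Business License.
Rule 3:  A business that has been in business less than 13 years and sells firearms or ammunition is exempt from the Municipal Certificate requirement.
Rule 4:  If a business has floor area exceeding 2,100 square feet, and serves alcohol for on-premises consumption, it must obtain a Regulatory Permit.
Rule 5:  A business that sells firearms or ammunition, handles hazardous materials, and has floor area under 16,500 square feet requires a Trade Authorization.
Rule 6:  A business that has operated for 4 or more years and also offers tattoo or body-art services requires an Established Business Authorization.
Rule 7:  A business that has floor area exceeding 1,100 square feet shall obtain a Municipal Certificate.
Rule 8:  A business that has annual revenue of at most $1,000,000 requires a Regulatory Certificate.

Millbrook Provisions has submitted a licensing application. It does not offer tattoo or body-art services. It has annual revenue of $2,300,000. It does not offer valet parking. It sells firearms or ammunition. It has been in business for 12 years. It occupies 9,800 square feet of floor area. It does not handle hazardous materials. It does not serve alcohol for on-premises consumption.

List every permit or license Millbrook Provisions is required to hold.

Commercial Certificate, Small Business License

Rule 1: floor area 9,800 square feet ≤ 13,100 square feet → Commercial Certificate required.
Rule 2: revenue $2,300,000 ≤ $2,500,000; floor area 9,800 square feet < 12,200 square feet → Small Business License required.
Rule 3: years in business 12 < 13; sells firearms or ammunition → exempt from Municipal Certificate.
Rule 4: floor area 9,800 square feet > 2,100 square feet; does not serve alcohol for on-premises consumption → Regulatory Permit not required.
Rule 5: sells firearms or ammunition; does not handle hazardous materials; floor area 9,800 square feet < 16,500 square feet → Trade Authorization not required.
Rule 6: years in business 12 ≥ 4; does not offer tattoo or body-art services → Established Business Authorization not required.
Rule 7: floor area 9,800 square feet > 1,100 square feet → Municipal Certificate required.
Rule 8: revenue $2,300,000 > $1,000,000 → Regulatory Certificate not required.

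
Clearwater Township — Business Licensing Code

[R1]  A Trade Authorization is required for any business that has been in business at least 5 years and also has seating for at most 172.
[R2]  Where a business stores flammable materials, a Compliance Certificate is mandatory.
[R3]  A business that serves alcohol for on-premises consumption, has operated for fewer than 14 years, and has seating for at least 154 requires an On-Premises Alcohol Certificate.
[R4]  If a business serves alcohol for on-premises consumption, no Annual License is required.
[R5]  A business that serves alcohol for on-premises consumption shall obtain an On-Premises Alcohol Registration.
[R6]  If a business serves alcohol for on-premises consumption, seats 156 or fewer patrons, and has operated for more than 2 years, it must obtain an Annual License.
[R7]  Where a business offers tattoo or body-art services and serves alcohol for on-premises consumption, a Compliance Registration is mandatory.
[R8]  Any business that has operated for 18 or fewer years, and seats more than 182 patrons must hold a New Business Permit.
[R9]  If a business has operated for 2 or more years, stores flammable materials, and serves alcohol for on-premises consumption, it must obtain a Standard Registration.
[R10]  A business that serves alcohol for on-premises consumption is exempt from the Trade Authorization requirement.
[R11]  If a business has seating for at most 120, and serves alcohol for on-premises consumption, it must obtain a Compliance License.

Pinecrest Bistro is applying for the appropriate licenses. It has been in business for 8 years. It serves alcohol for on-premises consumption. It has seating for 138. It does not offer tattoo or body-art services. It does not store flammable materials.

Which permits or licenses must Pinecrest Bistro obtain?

On-Premises Alcohol Registration

[R1] years in business 8 ≥ 5; seating 138 ≤ 172 → Trade Authorization required.
[R2] does not store flammable materials → Compliance Certificate not required.
[R3] serves alcohol for on-premises consumption; years in business 8 < 14; seating 138 < 154 → On-Premises Alcohol Certificate not required.
[R4] serves alcohol for on-premises consumption → exempt from Annual License.
[R5] serves alcohol for on-premises consumption → On-Premises Alcohol Registration required.
[R6] serves alcohol for on-premises consumption; seating 138 ≤ 156; years in business 8 > 2 → Annual License required.
[R7] does not offer tattoo or body-art services; serves alcohol for on-premises consumption → Compliance Registration not required.
[R8] years in business 8 ≤ 18; seating 138 ≤ 182 → New Business Permit not required.
[R9] years in business 8 ≥ 2; does not store flammable materials; serves alcohol for on-premises consumption → Standard Registration not required.
[R10] serves alcohol for on-premises consumption → exempt from Trade Authorization.
[R11] seating 138 > 120; serves alcohol for on-premises consumption → Compliance License not required.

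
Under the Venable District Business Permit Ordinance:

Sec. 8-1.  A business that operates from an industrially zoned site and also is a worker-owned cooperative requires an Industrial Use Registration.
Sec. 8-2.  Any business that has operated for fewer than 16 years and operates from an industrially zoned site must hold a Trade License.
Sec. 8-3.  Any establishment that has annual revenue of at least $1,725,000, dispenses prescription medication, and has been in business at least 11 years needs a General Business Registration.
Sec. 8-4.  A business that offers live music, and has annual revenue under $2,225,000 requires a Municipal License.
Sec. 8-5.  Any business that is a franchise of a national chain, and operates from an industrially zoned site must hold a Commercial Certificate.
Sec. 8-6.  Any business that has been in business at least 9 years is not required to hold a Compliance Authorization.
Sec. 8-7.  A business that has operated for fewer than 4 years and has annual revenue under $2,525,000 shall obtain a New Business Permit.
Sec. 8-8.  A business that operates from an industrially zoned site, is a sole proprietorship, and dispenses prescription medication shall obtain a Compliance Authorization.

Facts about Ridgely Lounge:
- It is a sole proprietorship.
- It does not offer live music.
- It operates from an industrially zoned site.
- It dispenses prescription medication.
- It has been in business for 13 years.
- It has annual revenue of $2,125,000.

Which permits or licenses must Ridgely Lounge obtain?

General Business Registration, Trade License

Sec. 8-1. operates from an industrially zoned site; is a sole proprietorship (not: is a worker-owned cooperative) → Industrial Use Registration not required.
Sec. 8-2. years in business 13 < 16; operates from an industrially zoned site → Trade License required.
Sec. 8-3. revenue $2,125,000 ≥ $1,725,000; dispenses prescription medication; years in business 13 ≥ 11 → General Business Registration required.
Sec. 8-4. does not offer live music; revenue $2,125,000 < $2,225,000 → Municipal License not required.
Sec. 8-5. is a sole proprietorship (not: is a franchise of a national chain); operates from an industrially zoned site → Commercial Certificate not required.
Sec. 8-6. years in business 13 ≥ 9 → exempt from Compliance Authorization.
Sec. 8-7. years in business 13 ≥ 4; revenue $2,125,000 < $2,525,000 → New Business Permit not required.
Sec. 8-8. operates from an industrially zoned site; is a sole proprietorship; dispenses prescription medication → Compliance Authorization required.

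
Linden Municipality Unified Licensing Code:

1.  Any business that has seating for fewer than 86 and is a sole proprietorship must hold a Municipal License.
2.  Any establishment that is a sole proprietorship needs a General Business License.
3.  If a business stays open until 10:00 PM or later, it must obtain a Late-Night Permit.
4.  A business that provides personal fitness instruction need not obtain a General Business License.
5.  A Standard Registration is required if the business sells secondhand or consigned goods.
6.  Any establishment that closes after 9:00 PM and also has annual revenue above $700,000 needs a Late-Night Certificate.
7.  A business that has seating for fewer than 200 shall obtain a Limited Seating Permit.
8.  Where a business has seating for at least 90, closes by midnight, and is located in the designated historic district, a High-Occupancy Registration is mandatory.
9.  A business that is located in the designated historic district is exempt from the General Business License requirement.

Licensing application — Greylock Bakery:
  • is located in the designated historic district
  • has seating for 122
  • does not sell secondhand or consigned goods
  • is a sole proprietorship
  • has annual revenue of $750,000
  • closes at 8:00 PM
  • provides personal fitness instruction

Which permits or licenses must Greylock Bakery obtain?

1. seating 122 ≥ 86; is a sole proprietorship → Municipal License not required.
2. is a sole proprietorship → General Business License required.
3. closes 8:00 PM, at/before 10:00 PM → Late-Night Permit not required.
4. provides personal fitness instruction → exempt from General Business License.
5. does not sell secondhand or consigned goods → Standard Registration not required.
6. closes 8:00 PM, at/before 9:00 PM; revenue $750,000 > $700,000 → Late-Night Certificate not required.
7. seating 122 < 200 → Limited Seating Permit required.
8. seating 122 ≥ 90; closes 8:00 PM, at/before midnight; is located in the designated historic district → High-Occupancy Registration required.
9. is located in the designated historic district → exempt from General Business License.

High-Occupancy Registration, Limited Seating Permit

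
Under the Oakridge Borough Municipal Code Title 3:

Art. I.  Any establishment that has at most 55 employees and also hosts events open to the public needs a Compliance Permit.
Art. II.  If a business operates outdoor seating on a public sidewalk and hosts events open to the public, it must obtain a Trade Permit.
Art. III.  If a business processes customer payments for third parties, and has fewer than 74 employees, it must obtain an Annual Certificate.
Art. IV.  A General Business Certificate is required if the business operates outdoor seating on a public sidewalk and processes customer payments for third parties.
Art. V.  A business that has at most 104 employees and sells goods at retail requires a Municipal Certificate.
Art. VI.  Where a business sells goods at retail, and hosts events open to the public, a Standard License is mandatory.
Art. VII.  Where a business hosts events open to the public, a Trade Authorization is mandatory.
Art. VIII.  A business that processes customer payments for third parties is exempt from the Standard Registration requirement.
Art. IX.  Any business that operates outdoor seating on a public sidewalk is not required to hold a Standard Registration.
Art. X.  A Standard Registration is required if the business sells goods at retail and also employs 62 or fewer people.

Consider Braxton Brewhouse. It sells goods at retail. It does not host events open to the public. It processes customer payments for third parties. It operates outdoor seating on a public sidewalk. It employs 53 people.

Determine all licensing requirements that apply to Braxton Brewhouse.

Art. I. employees 53 ≤ 55; does not host events open to the public → Compliance Permit not required.
Art. II. operates outdoor seating on a public sidewalk; does not host events open to the public → Trade Permit not required.
Art. III. processes customer payments for third parties; employees 53 < 74 → Annual Certificate required.
Art. IV. operates outdoor seating on a public sidewalk; processes customer payments for third parties → General Business Certificate required.
Art. V. employees 53 ≤ 104; sells goods at retail → Municipal Certificate required.
Art. VI. sells goods at retail; does not host events open to the public → Standard License not required.
Art. VII. does not host events open to the public → Trade Authorization not required.
Art. VIII. processes customer payments for third parties → exempt from Standard Registration.
Art. IX. operates outdoor seating on a public sidewalk → exempt from Standard Registration.
Art. X. sells goods at retail; employees 53 ≤ 62 → Standard Registration required.

Annual Certificate, General Business Certificate, Municipal Certificate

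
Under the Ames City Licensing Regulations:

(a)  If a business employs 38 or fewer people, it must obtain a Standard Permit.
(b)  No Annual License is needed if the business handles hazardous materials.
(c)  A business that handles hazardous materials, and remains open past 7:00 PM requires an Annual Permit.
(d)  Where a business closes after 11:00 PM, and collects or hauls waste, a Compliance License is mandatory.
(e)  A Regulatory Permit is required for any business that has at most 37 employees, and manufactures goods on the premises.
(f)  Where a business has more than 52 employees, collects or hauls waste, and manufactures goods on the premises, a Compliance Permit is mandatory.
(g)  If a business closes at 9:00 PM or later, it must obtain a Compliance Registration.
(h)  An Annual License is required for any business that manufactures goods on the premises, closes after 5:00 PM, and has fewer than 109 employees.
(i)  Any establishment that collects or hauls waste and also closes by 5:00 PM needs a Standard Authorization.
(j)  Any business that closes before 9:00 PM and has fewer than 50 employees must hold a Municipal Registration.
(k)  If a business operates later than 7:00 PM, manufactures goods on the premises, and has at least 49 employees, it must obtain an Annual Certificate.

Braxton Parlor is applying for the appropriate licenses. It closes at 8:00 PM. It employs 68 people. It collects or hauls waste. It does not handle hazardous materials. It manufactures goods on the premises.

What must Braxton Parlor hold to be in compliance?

(a) employees 68 > 38 → Standard Permit not required.
(b) does not handle hazardous materials → Annual License exemption does not apply.
(c) does not handle hazardous materials; closes 8:00 PM, after 7:00 PM → Annual Permit not required.
(d) closes 8:00 PM, at/before 11:00 PM; collects or hauls waste → Compliance License not required.
(e) employees 68 > 37; manufactures goods on the premises → Regulatory Permit not required.
(f) employees 68 > 52; collects or hauls waste; manufactures goods on the premises → Compliance Permit required.
(g) closes 8:00 PM, at/before 9:00 PM → Compliance Registration not required.
(h) manufactures goods on the premises; closes 8:00 PM, after 5:00 PM; employees 68 < 109 → Annual License required.
(i) collects or hauls waste; closes 8:00 PM, after 5:00 PM → Standard Authorization not required.
(j) closes 8:00 PM, at/before 9:00 PM; employees 68 ≥ 50 → Municipal Registration not required.
(k) closes 8:00 PM, after 7:00 PM; manufactures goods on the premises; employees 68 ≥ 49 → Annual Certificate required.

Annual Certificate, Annual License, Compliance Permit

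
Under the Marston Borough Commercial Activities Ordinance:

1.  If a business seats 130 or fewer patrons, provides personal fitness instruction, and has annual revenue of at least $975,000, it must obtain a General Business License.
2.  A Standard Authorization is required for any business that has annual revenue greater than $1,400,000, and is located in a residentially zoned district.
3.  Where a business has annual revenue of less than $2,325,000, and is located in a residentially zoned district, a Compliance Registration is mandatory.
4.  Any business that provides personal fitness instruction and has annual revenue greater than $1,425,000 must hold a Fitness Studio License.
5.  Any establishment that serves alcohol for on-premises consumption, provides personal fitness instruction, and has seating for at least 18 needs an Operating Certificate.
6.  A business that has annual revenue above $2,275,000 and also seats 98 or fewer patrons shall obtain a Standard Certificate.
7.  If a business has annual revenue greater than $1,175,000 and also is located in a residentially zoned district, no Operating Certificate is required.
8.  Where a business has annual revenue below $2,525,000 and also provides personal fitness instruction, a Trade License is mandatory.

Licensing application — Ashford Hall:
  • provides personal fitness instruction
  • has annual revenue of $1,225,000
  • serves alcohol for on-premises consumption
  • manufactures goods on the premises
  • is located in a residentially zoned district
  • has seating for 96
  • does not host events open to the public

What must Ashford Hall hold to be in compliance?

1. seating 96 ≤ 130; provides personal fitness instruction; revenue $1,225,000 ≥ $975,000 → General Business License required.
2. revenue $1,225,000 ≤ $1,400,000; is located in a residentially zoned district → Standard Authorization not required.
3. revenue $1,225,000 < $2,325,000; is located in a residentially zoned district → Compliance Registration required.
4. provides personal fitness instruction; revenue $1,225,000 ≤ $1,425,000 → Fitness Studio License not required.
5. serves alcohol for on-premises consumption; provides personal fitness instruction; seating 96 ≥ 18 → Operating Certificate required.
6. revenue $1,225,000 ≤ $2,275,000; seating 96 ≤ 98 → Standard Certificate not required.
7. revenue $1,225,000 > $1,175,000; is located in a residentially zoned district → exempt from Operating Certificate.
8. revenue $1,225,000 < $2,525,000; provides personal fitness instruction → Trade License required.

Compliance Registration, General Business License, Trade License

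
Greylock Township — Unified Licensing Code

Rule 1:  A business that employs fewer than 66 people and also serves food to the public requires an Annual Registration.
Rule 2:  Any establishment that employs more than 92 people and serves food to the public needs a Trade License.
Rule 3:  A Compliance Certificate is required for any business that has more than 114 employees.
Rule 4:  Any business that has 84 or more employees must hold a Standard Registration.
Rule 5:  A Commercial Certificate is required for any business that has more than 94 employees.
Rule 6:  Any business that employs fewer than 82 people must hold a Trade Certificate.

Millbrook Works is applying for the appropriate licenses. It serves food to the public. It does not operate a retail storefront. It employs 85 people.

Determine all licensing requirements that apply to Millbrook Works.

Standard Registration

Rule 1: employees 85 ≥ 66; serves food to the public → Annual Registration not required.
Rule 2: employees 85 ≤ 92; serves food to the public → Trade License not required.
Rule 3: employees 85 ≤ 114 → Compliance Certificate not required.
Rule 4: employees 85 ≥ 84 → Standard Registration required.
Rule 5: employees 85 ≤ 94 → Commercial Certificate not required.
Rule 6: employees 85 ≥ 82 → Trade Certificate not required.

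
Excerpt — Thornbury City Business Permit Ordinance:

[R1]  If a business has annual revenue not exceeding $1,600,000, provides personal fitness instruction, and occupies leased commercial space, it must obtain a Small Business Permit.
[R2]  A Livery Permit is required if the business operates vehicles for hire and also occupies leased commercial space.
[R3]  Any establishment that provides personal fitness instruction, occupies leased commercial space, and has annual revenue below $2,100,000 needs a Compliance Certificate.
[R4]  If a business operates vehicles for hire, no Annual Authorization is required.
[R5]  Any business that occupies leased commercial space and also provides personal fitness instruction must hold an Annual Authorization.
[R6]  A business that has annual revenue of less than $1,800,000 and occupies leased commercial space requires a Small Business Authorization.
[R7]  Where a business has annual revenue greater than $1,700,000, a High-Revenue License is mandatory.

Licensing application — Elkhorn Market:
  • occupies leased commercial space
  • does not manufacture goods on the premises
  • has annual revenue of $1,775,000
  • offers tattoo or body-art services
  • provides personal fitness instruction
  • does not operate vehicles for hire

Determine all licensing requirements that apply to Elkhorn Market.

[R1] revenue $1,775,000 > $1,600,000; provides personal fitness instruction; occupies leased commercial space → Small Business Permit not required.
[R2] does not operate vehicles for hire; occupies leased commercial space → Livery Permit not required.
[R3] provides personal fitness instruction; occupies leased commercial space; revenue $1,775,000 < $2,100,000 → Compliance Certificate required.
[R4] does not operate vehicles for hire → Annual Authorization exemption does not apply.
[R5] occupies leased commercial space; provides personal fitness instruction → Annual Authorization required.
[R6] revenue $1,775,000 < $1,800,000; occupies leased commercial space → Small Business Authorization required.
[R7] revenue $1,775,000 > $1,700,000 → High-Revenue License required.

Annual Authorization, Compliance Certificate, High-Revenue License, Small Business Authorization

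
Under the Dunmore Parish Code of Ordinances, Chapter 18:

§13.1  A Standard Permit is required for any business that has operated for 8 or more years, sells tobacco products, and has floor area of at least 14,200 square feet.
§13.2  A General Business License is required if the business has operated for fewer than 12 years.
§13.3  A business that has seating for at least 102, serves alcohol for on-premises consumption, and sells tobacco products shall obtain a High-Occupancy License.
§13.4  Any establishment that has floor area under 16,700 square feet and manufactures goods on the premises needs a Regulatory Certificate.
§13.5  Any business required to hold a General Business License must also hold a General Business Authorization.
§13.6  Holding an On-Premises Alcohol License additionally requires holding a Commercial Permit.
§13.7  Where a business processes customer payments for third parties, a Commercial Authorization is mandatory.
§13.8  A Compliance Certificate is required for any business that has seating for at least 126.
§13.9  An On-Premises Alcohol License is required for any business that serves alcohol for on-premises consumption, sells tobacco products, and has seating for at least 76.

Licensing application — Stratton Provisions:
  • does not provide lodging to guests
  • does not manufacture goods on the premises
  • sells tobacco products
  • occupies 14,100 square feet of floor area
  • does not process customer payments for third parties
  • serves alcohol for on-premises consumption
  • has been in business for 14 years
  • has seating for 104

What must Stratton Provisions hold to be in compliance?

§13.1 years in business 14 ≥ 8; sells tobacco products; floor area 14,100 square feet < 14,200 square feet → Standard Permit not required.
§13.2 years in business 14 ≥ 12 → General Business License not required.
§13.3 seating 104 ≥ 102; serves alcohol for on-premises consumption; sells tobacco products → High-Occupancy License required.
§13.4 floor area 14,100 square feet < 16,700 square feet; does not manufacture goods on the premises → Regulatory Certificate not required.
§13.5 General Business License is not required → no effect.
§13.6 On-Premises Alcohol License is required → Commercial Permit also required.
§13.7 does not process customer payments for third parties → Commercial Authorization not required.
§13.8 seating 104 < 126 → Compliance Certificate not required.
§13.9 serves alcohol for on-premises consumption; sells tobacco products; seating 104 ≥ 76 → On-Premises Alcohol License required.

Commercial Permit, High-Occupancy License, On-Premises Alcohol License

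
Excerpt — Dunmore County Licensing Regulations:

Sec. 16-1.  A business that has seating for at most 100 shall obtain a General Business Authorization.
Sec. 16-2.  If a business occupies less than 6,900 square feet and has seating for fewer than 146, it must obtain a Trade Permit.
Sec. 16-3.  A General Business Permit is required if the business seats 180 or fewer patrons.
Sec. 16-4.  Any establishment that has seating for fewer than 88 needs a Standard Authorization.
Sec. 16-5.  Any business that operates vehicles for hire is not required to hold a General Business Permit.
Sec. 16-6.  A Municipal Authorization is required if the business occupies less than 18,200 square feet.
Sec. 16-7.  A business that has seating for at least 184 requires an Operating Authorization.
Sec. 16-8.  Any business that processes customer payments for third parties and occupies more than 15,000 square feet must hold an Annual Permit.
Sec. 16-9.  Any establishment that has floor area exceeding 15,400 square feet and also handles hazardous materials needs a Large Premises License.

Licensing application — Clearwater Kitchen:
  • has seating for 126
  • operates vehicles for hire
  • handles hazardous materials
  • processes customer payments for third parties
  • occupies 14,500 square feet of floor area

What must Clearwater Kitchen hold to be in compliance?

Municipal Authorization

Sec. 16-1. seating 126 > 100 → General Business Authorization not required.
Sec. 16-2. floor area 14,500 square feet ≥ 6,900 square feet; seating 126 < 146 → Trade Permit not required.
Sec. 16-3. seating 126 ≤ 180 → General Business Permit required.
Sec. 16-4. seating 126 ≥ 88 → Standard Authorization not required.
Sec. 16-5. operates vehicles for hire → exempt from General Business Permit.
Sec. 16-6. floor area 14,500 square feet < 18,200 square feet → Municipal Authorization required.
Sec. 16-7. seating 126 < 184 → Operating Authorization not required.
Sec. 16-8. processes customer payments for third parties; floor area 14,500 square feet ≤ 15,000 square feet → Annual Permit not required.
Sec. 16-9. floor area 14,500 square feet ≤ 15,400 square feet; handles hazardous materials → Large Premises License not required.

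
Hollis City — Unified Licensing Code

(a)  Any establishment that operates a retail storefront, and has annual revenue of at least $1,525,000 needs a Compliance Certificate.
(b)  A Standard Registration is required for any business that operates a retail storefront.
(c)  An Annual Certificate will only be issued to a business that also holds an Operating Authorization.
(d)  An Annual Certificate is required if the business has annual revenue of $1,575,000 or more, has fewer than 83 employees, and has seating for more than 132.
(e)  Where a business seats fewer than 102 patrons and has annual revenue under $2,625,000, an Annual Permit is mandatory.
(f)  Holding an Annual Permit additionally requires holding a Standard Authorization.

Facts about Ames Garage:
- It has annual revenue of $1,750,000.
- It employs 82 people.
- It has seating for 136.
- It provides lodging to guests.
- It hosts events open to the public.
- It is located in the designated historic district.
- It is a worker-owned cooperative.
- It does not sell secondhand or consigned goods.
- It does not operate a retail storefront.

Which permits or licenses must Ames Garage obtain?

Annual Certificate, Operating Authorization

(a) does not operate a retail storefront; revenue $1,750,000 ≥ $1,525,000 → Compliance Certificate not required.
(b) does not operate a retail storefront → Standard Registration not required.
(c) Annual Certificate is required → Operating Authorization also required.
(d) revenue $1,750,000 ≥ $1,575,000; employees 82 < 83; seating 136 > 132 → Annual Certificate required.
(e) seating 136 ≥ 102; revenue $1,750,000 < $2,625,000 → Annual Permit not required.
(f) Annual Permit is not required → no effect.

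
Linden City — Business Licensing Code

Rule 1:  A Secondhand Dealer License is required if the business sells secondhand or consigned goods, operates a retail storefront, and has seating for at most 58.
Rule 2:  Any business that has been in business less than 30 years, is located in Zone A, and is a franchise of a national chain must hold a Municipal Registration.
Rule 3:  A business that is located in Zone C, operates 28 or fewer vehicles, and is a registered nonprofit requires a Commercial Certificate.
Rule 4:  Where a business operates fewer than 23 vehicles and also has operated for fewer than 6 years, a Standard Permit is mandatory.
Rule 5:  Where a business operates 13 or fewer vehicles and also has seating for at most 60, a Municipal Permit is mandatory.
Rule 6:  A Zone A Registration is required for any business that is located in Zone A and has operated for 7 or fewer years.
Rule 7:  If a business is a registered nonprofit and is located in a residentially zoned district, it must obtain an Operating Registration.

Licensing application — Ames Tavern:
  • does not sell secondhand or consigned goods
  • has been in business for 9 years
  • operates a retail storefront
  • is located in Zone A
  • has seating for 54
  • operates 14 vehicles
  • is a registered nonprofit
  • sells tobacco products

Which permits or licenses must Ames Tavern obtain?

None

Rule 1: does not sell secondhand or consigned goods; operates a retail storefront; seating 54 ≤ 58 → Secondhand Dealer License not required.
Rule 2: years in business 9 < 30; is located in Zone A; is a registered nonprofit (not: is a franchise of a national chain) → Municipal Registration not required.
Rule 3: is located in Zone A (not: is located in Zone C); vehicles 14 ≤ 28; is a registered nonprofit → Commercial Certificate not required.
Rule 4: vehicles 14 < 23; years in business 9 ≥ 6 → Standard Permit not required.
Rule 5: vehicles 14 > 13; seating 54 ≤ 60 → Municipal Permit not required.
Rule 6: is located in Zone A; years in business 9 > 7 → Zone A Registration not required.
Rule 7: is a registered nonprofit; is located in Zone A (not: is located in a residentially zoned district) → Operating Registration not required.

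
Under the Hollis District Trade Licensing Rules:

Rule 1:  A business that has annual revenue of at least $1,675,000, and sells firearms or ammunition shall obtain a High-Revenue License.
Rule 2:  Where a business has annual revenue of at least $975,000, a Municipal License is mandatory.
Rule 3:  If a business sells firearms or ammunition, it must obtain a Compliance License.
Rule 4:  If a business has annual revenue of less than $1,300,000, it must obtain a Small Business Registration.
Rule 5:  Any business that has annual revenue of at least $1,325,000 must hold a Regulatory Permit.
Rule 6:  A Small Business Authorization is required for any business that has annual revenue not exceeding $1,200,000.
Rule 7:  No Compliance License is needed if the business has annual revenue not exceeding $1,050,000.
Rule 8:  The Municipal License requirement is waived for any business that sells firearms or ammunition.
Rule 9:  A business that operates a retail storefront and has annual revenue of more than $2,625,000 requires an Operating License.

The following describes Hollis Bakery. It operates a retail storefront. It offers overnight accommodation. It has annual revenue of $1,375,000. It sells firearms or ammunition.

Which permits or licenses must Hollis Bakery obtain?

Compliance License, Regulatory Permit

Rule 1: revenue $1,375,000 < $1,675,000; sells firearms or ammunition → High-Revenue License not required.
Rule 2: revenue $1,375,000 ≥ $975,000 → Municipal License required.
Rule 3: sells firearms or ammunition → Compliance License required.
Rule 4: revenue $1,375,000 ≥ $1,300,000 → Small Business Registration not required.
Rule 5: revenue $1,375,000 ≥ $1,325,000 → Regulatory Permit required.
Rule 6: revenue $1,375,000 > $1,200,000 → Small Business Authorization not required.
Rule 7: revenue $1,375,000 > $1,050,000 → Compliance License exemption does not apply.
Rule 8: sells firearms or ammunition → exempt from Municipal License.
Rule 9: operates a retail storefront; revenue $1,375,000 ≤ $2,625,000 → Operating License not required.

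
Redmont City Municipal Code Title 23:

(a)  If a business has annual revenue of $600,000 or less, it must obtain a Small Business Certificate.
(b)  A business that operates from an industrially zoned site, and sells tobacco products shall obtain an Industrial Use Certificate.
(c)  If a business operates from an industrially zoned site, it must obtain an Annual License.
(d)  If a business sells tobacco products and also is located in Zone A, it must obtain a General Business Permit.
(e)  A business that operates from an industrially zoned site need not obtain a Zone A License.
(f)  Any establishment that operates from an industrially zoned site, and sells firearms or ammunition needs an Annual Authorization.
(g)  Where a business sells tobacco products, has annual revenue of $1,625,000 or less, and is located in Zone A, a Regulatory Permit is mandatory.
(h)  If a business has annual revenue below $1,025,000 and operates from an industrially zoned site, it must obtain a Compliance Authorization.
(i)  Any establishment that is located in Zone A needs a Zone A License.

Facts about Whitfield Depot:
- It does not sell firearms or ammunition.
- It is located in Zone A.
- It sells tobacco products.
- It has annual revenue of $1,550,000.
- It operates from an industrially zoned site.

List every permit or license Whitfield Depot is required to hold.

Annual License, General Business Permit, Industrial Use Certificate, Regulatory Permit

(a) revenue $1,550,000 > $600,000 → Small Business Certificate not required.
(b) operates from an industrially zoned site; sells tobacco products → Industrial Use Certificate required.
(c) operates from an industrially zoned site → Annual License required.
(d) sells tobacco products; is located in Zone A → General Business Permit required.
(e) operates from an industrially zoned site → exempt from Zone A License.
(f) operates from an industrially zoned site; does not sell firearms or ammunition → Annual Authorization not required.
(g) sells tobacco products; revenue $1,550,000 ≤ $1,625,000; is located in Zone A → Regulatory Permit required.
(h) revenue $1,550,000 ≥ $1,025,000; operates from an industrially zoned site → Compliance Authorization not required.
(i) is located in Zone A → Zone A License required.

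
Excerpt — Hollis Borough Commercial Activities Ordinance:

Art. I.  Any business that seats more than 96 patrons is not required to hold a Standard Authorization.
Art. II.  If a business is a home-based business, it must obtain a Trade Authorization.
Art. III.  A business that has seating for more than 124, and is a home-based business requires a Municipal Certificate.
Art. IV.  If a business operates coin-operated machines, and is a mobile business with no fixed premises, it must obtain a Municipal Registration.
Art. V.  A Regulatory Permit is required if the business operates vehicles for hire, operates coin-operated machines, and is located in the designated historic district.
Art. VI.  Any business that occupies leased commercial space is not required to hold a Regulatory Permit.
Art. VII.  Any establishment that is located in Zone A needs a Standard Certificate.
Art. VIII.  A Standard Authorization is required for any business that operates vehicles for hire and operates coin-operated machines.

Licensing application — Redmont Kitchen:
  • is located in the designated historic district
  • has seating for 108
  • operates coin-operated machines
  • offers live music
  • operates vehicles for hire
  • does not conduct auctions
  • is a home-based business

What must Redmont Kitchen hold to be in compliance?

Art. I. seating 108 > 96 → exempt from Standard Authorization.
Art. II. is a home-based business → Trade Authorization required.
Art. III. seating 108 ≤ 124; is a home-based business → Municipal Certificate not required.
Art. IV. operates coin-operated machines; is a home-based business (not: is a mobile business with no fixed premises) → Municipal Registration not required.
Art. V. operates vehicles for hire; operates coin-operated machines; is located in the designated historic district → Regulatory Permit required.
Art. VI. is a home-based business (not: occupies leased commercial space) → Regulatory Permit exemption does not apply.
Art. VII. is located in the designated historic district (not: is located in Zone A) → Standard Certificate not required.
Art. VIII. operates vehicles for hire; operates coin-operated machines → Standard Authorization required.

Regulatory Permit, Trade Authorization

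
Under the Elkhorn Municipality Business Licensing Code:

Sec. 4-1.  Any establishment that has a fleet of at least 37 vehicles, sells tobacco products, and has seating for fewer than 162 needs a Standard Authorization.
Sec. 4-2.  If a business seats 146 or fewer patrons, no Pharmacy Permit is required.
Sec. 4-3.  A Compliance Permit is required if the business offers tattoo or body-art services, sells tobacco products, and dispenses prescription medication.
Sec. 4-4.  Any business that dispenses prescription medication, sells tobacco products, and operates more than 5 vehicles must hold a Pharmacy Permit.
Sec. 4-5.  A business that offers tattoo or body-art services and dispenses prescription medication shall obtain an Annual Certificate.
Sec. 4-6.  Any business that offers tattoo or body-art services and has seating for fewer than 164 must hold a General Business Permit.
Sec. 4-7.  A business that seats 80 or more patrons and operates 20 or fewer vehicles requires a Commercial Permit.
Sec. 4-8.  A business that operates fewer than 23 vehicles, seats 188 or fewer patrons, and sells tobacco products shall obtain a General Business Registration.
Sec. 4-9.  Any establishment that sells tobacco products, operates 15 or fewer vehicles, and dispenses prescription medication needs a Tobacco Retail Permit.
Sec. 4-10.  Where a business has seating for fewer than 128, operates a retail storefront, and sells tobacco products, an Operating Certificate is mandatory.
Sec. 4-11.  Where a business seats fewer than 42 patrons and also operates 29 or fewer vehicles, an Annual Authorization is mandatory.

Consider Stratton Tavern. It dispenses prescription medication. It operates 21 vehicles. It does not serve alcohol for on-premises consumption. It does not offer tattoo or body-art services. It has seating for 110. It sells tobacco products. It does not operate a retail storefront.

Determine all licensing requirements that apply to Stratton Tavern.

General Business Registration

Sec. 4-1. vehicles 21 < 37; sells tobacco products; seating 110 < 162 → Standard Authorization not required.
Sec. 4-2. seating 110 ≤ 146 → exempt from Pharmacy Permit.
Sec. 4-3. does not offer tattoo or body-art services; sells tobacco products; dispenses prescription medication → Compliance Permit not required.
Sec. 4-4. dispenses prescription medication; sells tobacco products; vehicles 21 > 5 → Pharmacy Permit required.
Sec. 4-5. does not offer tattoo or body-art services; dispenses prescription medication → Annual Certificate not required.
Sec. 4-6. does not offer tattoo or body-art services; seating 110 < 164 → General Business Permit not required.
Sec. 4-7. seating 110 ≥ 80; vehicles 21 > 20 → Commercial Permit not required.
Sec. 4-8. vehicles 21 < 23; seating 110 ≤ 188; sells tobacco products → General Business Registration required.
Sec. 4-9. sells tobacco products; vehicles 21 > 15; dispenses prescription medication → Tobacco Retail Permit not required.
Sec. 4-10. seating 110 < 128; does not operate a retail storefront; sells tobacco products → Operating Certificate not required.
Sec. 4-11. seating 110 ≥ 42; vehicles 21 ≤ 29 → Annual Authorization not required.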